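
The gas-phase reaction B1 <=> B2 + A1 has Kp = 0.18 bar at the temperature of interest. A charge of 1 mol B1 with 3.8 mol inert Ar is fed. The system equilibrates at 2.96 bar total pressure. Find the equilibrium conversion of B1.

Basis: 1 mol B1 initially; let X = conversion of B1. Extent ξ = X.
Species balance: n_B1 = 1 − X; n_B2 = X; n_A1 = X; n_I = 3.8 (inert).
n_T = Σnᵢ = 4.8 + X.
Mole fractions y_i = n_i/n_T; Kp = p_B2 p_A1 / (p_B1) with p_i = y_i·P.
This yields a degree-2 equation in X; solving on (0,1), X = 0.427.

X = 0.427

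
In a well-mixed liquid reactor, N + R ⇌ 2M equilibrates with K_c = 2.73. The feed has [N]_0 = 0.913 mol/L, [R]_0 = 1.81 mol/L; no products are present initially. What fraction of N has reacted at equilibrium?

Let X = conversion of N; extent ξ = 0.913·X mol/L.
Concentrations: [N] = 0.913 − 0.913X; [R] = 1.81 − 0.913X; [M] = 1.83X.
K_c = [M]^2 / ([N] [R]).
Equating to 2.73: the physical root is X = 0.607.

X = 0.607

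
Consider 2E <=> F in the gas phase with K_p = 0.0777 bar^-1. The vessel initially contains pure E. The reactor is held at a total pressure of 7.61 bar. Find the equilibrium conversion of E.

Let X = conversion of E (basis 1 mol E); extent of reaction ξ = 0.5X.
At extent ξ: n_E = 1 − X; n_F = 0.5X.
Total moles n_T = 1 − 0.5X.
With p_i = (n_i/n_T)P, K_p = p_F / (p_E^2).
This yields a degree-2 equation in X; solving on (0,1), X = 0.455.

X = 0.455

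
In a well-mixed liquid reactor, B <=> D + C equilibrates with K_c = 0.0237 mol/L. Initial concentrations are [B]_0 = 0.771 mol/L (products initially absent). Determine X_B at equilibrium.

X = 0.161

Let X = conversion of B; extent ξ = 0.771·X mol/L.
Concentrations: [B] = 0.771 − 0.771X; [D] = 0.771X; [C] = 0.771X.
K_c = [D] [C] / ([B]).
Setting equal to 0.0237 and solving for X on (0,1) gives X = 0.161.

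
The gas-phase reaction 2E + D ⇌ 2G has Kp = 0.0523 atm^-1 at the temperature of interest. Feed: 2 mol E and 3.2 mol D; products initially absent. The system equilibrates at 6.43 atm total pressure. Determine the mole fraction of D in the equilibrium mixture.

Basis: 2 mol E initially; let X = conversion of E. Extent ξ = X.
At extent ξ: n_E = 2 − 2X; n_D = 3.2 − X; n_G = 2X.
Summing: n_T = 5.2 − X.
With p_i = (n_i/n_T)P, Kp = p_G^2 / (p_E^2 p_D).
This yields a degree-3 equation in X; solving on (0,1), X = 0.308.
Then n_D = 2.89, n_T = 4.89, so y_D = 0.591.

y_D = 0.591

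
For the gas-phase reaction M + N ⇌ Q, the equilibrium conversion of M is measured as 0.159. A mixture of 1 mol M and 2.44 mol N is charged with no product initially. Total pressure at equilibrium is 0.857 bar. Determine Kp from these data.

Basis: 1 mol M initially; let X = conversion of M. Extent ξ = X.
Species balance: n_M = 1 − X; n_N = 2.44 − X; n_Q = X.
Total moles n_T = 3.44 − X.
At X = 0.159: n_M = 0.841, n_N = 2.28, n_Q = 0.159, n_T = 3.28.
p_i = (n_i/n_T)·P. Kp = p_Q / (p_M p_N) = 0.317 bar^-1.

Kp = 0.317 bar^-1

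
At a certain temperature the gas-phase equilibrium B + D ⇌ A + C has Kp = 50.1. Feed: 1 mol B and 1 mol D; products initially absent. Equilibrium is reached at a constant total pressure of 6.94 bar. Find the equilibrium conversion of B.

X = 0.876

Take 1 mol B as basis and let X be its fractional conversion, so ξ = X.
Moles: n_B = 1 − X; n_D = 1 − X; n_A = X; n_C = X.
Since Δν = 0, n_T = 2 throughout.
With p_i = (n_i/n_T)P, Kp = p_A p_C / (p_B p_D).
Setting this equal to 50.1 and taking the physical root (0 < X < 1) gives X = 0.876.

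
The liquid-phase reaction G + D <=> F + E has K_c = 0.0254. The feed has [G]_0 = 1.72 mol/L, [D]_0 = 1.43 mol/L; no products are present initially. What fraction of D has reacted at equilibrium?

X = 0.151

Let X = conversion of D; extent ξ = 1.43·X mol/L.
Concentrations: [G] = 1.72 − 1.43X; [D] = 1.43 − 1.43X; [F] = 1.43X; [E] = 1.43X.
K_c = [F] [E] / ([G] [D]).
Solving K_c = 0.0254 for X ∈ (0,1): X = 0.151.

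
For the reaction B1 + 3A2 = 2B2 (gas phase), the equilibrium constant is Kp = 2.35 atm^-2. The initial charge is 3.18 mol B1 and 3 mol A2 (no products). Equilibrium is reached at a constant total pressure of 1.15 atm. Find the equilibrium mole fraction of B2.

y_B2 = 0.195

Basis: 3 mol A2 initially; let X = conversion of A2. Extent ξ = X.
Moles: n_B1 = 3.18 − X; n_A2 = 3 − 3X; n_B2 = 2X.
Total moles n_T = 6.18 − 2X.
With p_i = (n_i/n_T)P, Kp = p_B2^2 / (p_B1 p_A2^3).
Setting this equal to 2.35 atm^-2 and taking the physical root (0 < X < 1) gives X = 0.505.
Then n_B2 = 1.01, n_T = 5.17, so y_B2 = 0.195.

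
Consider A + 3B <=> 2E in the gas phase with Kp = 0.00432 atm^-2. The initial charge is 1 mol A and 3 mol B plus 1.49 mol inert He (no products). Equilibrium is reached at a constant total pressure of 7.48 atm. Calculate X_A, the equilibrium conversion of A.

X = 0.171

Basis: 1 mol A initially; let X = conversion of A. Extent ξ = X.
At extent ξ: n_A = 1 − X; n_B = 3 − 3X; n_E = 2X; n_I = 1.49 (inert).
Summing: n_T = 5.49 − 2X.
With p_i = (n_i/n_T)P, Kp = p_E^2 / (p_A p_B^3).
Substituting and setting equal to 0.00432 atm^-2 gives a polynomial in X; the root in (0,1) is X = 0.171.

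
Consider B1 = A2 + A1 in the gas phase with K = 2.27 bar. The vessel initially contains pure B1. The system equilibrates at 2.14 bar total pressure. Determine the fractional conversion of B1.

Let X = conversion of B1 (basis 1 mol B1); extent of reaction ξ = X.
Moles: n_B1 = 1 − X; n_A2 = X; n_A1 = X.
n_T = Σnᵢ = 1 + X.
Mole fractions y_i = n_i/n_T; K = p_A2 p_A1 / (p_B1) with p_i = y_i·P.
Setting this equal to 2.27 bar and taking the physical root (0 < X < 1) gives X = 0.717.

X = 0.717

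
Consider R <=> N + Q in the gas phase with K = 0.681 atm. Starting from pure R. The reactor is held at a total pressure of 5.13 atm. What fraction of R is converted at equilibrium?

X = 0.342

Let X = conversion of R (basis 1 mol R); extent of reaction ξ = X.
At extent ξ: n_R = 1 − X; n_N = X; n_Q = X.
Summing: n_T = 1 + X.
Mole fractions y_i = n_i/n_T; K = p_N p_Q / (p_R) with p_i = y_i·P.
Equating to 0.681 atm and solving on 0 < X < 1: X = 0.342.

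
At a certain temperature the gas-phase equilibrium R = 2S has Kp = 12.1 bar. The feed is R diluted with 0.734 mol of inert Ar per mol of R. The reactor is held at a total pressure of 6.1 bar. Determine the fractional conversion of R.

X = 0.646

Take 1 mol R as basis and let X be its fractional conversion, so ξ = X.
Mole table: n_R = 1 − X; n_S = 2X; n_I = 0.734 (inert).
n_T = Σnᵢ = 1.73 + X.
Mole fractions y_i = n_i/n_T; Kp = p_S^2 / (p_R) with p_i = y_i·P.
This yields a degree-2 equation in X; solving on (0,1), X = 0.646.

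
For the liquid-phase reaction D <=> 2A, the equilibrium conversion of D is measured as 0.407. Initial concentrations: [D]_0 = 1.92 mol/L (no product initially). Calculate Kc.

Kc = 2.15 mol/L

Let X = conversion of D.
Concentrations: [D] = 1.92 − 1.92X; [A] = 3.84X.
At X = 0.407: [D] = 1.14, [A] = 1.56.
Kc = [A]^2 / ([D]) = 2.15 mol/L.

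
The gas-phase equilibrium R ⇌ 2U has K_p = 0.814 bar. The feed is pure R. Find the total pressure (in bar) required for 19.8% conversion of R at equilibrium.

Take 1 mol R as basis and let X be its fractional conversion, so ξ = X.
Species balance: n_R = 1 − X; n_U = 2X.
n_T = Σnᵢ = 1 + X.
K_p = p_U^2 / (p_R) with p_i = (n_i/n_T)·P.
At X = 0.198: the mole-fraction product g(X) = Π y_i^ν_i = 0.1632. Since K_p = g(X)·P^{1}, P = (K_p/g)^(1/1) = (0.814/0.1632)^(1/1) = 4.99 bar.

P = 4.99 bar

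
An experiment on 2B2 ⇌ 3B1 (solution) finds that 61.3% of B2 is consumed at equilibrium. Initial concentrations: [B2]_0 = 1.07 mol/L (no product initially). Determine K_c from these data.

Let X = conversion of B2.
Concentrations: [B2] = 1.07 − 1.07X; [B1] = 1.6X.
At X = 0.613: [B2] = 0.414, [B1] = 0.984.
K_c = [B1]^3 / ([B2]^2) = 5.55 mol/L.

K_c = 5.55 mol/L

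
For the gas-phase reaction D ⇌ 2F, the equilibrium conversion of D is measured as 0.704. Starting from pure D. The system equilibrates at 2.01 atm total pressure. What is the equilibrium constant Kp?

Basis: 1 mol D initially; let X = conversion of D. Extent ξ = X.
Mole table: n_D = 1 − X; n_F = 2X.
Total moles n_T = 1 + X.
At X = 0.704: n_D = 0.296, n_F = 1.41, n_T = 1.7.
p_i = (n_i/n_T)·P. Kp = p_F^2 / (p_D) = 7.9 atm.

Kp = 7.9 atm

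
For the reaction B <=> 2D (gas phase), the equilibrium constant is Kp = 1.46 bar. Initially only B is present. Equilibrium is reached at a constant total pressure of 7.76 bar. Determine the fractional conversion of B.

Basis: 1 mol B initially; let X = conversion of B. Extent ξ = X.
Moles: n_B = 1 − X; n_D = 2X.
n_T = Σnᵢ = 1 + X.
With p_i = (n_i/n_T)P, Kp = p_D^2 / (p_B).
Equating to 1.46 bar and solving on 0 < X < 1: X = 0.212.

X = 0.212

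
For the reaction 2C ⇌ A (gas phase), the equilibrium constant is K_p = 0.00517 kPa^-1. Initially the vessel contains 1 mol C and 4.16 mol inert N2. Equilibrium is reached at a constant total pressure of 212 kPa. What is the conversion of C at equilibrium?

Let X = conversion of C (basis 1 mol C); extent of reaction ξ = 0.5X.
Species balance: n_C = 1 − X; n_A = 0.5X; n_I = 4.16 (inert).
n_T = Σnᵢ = 5.16 − 0.5X.
y_i = n_i/n_T, p_i = y_i·P. K_p = p_A / (p_C^2).
Setting this equal to 0.00517 kPa^-1 and taking the physical root (0 < X < 1) gives X = 0.247.

X = 0.247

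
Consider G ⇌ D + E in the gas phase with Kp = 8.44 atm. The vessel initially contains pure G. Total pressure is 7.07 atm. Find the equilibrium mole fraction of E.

y_E = 0.425

Basis: 1 mol G initially; let X = conversion of G. Extent ξ = X.
At extent ξ: n_G = 1 − X; n_D = X; n_E = X.
Summing: n_T = 1 + X.
Mole fractions y_i = n_i/n_T; Kp = p_D p_E / (p_G) with p_i = y_i·P.
Setting this equal to 8.44 atm and taking the physical root (0 < X < 1) gives X = 0.738.
Then n_E = 0.738, n_T = 1.74, so y_E = 0.425.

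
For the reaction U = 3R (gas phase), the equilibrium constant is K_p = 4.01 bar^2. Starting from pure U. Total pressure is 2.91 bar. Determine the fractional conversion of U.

X = 0.317

Let X = conversion of U (basis 1 mol U); extent of reaction ξ = X.
Species balance: n_U = 1 − X; n_R = 3X.
Total moles n_T = 1 + 2X.
y_i = n_i/n_T, p_i = y_i·P. K_p = p_R^3 / (p_U).
This yields a degree-3 equation in X; solving on (0,1), X = 0.317.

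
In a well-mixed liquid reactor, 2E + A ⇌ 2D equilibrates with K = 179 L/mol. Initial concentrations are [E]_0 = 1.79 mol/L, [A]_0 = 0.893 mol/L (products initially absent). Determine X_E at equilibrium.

X = 0.836

Let X = conversion of E; extent ξ = 1.79X/2 mol/L.
Concentrations: [E] = 1.79 − 1.79X; [A] = 0.893 − 0.895X; [D] = 1.79X.
K = [D]^2 / ([E]^2 [A]).
Setting equal to 179 and solving for X on (0,1) gives X = 0.836.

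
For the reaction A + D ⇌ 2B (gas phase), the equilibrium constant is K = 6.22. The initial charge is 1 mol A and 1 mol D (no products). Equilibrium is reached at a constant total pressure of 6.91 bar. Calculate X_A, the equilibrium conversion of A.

X = 0.555

Take 1 mol A as basis and let X be its fractional conversion, so ξ = X.
At extent ξ: n_A = 1 − X; n_D = 1 − X; n_B = 2X.
n_T stays at 2 (no change in mole number).
y_i = n_i/n_T, p_i = y_i·P. K = p_B^2 / (p_A p_D).
This yields a degree-2 equation in X; solving on (0,1), X = 0.555.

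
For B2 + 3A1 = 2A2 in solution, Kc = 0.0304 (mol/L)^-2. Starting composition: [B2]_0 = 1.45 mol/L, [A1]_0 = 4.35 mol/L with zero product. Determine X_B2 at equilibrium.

Let X = conversion of B2; extent ξ = 1.45·X mol/L.
Concentrations: [B2] = 1.45 − 1.45X; [A1] = 4.35 − 4.35X; [A2] = 2.9X.
Kc = [A2]^2 / ([B2] [A1]^3).
Setting equal to 0.0304 and solving for X on (0,1) gives X = 0.311.

X = 0.311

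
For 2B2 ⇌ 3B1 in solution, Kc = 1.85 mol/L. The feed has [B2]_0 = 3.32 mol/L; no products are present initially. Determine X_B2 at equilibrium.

X = 0.393

Let X = conversion of B2; extent ξ = 3.32X/2 mol/L.
Concentrations: [B2] = 3.32 − 3.32X; [B1] = 4.98X.
Kc = [B1]^3 / ([B2]^2).
This equals 1.85 at X = 0.393 (the root in 0 < X < 1).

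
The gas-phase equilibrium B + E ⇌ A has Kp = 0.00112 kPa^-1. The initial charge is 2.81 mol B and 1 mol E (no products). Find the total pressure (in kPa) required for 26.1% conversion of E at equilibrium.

P = 439 kPa

Let X = conversion of E (basis 1 mol E); extent of reaction ξ = X.
At extent ξ: n_B = 2.81 − X; n_E = 1 − X; n_A = X.
n_T = Σnᵢ = 3.81 − X.
Kp = p_A / (p_B p_E) with p_i = (n_i/n_T)·P.
At X = 0.261: the mole-fraction product g(X) = Π y_i^ν_i = 0.4917. Since Kp = g(X)·P^{-1}, P = (g/Kp)^(1/1) = (0.4917/0.00112)^(1/1) = 439 kPa.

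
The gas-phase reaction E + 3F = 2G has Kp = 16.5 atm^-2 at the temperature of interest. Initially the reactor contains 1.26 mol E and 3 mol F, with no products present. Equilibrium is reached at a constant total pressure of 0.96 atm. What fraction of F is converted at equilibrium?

Take 3 mol F as basis and let X be its fractional conversion, so ξ = X.
Species balance: n_E = 1.26 − X; n_F = 3 − 3X; n_G = 2X.
Total moles n_T = 4.26 − 2X.
Mole fractions y_i = n_i/n_T; Kp = p_G^2 / (p_E p_F^3) with p_i = y_i·P.
Setting this equal to 16.5 atm^-2 and taking the physical root (0 < X < 1) gives X = 0.622.

X = 0.622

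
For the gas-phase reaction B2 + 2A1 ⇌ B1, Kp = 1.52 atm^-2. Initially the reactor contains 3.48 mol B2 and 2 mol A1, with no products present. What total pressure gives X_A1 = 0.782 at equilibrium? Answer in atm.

Basis: 2 mol A1 initially; let X = conversion of A1. Extent ξ = X.
Mole table: n_B2 = 3.48 − X; n_A1 = 2 − 2X; n_B1 = X.
Summing: n_T = 5.48 − 2X.
Kp = p_B1 / (p_B2 p_A1^2) with p_i = (n_i/n_T)·P.
At X = 0.782: the mole-fraction product g(X) = Π y_i^ν_i = 23.38. Since Kp = g(X)·P^{-2}, P = (g/Kp)^(1/2) = (23.38/1.52)^(1/2) = 3.92 atm.

P = 3.92 atm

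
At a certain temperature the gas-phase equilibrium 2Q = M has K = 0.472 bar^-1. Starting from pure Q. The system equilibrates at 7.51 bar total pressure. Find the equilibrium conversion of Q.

X = 0.743

Basis: 1 mol Q initially; let X = conversion of Q. Extent ξ = 0.5X.
Species balance: n_Q = 1 − X; n_M = 0.5X.
Summing: n_T = 1 − 0.5X.
With p_i = (n_i/n_T)P, K = p_M / (p_Q^2).
Substituting and setting equal to 0.472 bar^-1 gives a polynomial in X; the root in (0,1) is X = 0.743.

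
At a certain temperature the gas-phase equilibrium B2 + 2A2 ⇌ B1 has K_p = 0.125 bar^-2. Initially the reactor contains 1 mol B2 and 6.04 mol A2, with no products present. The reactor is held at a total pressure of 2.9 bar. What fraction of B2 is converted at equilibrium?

X = 0.425

Take 1 mol B2 as basis and let X be its fractional conversion, so ξ = X.
Mole table: n_B2 = 1 − X; n_A2 = 6.04 − 2X; n_B1 = X.
Total moles n_T = 7.04 − 2X.
y_i = n_i/n_T, p_i = y_i·P. K_p = p_B1 / (p_B2 p_A2^2).
This yields a degree-3 equation in X; solving on (0,1), X = 0.425.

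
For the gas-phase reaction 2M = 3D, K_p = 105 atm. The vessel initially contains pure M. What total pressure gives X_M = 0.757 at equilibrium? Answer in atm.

P = 5.84 atm

Basis: 1 mol M initially; let X = conversion of M. Extent ξ = 0.5X.
Moles: n_M = 1 − X; n_D = 1.5X.
Summing: n_T = 1 + 0.5X.
K_p = p_D^3 / (p_M^2) with p_i = (n_i/n_T)·P.
At X = 0.757: the mole-fraction product g(X) = Π y_i^ν_i = 17.99. Since K_p = g(X)·P^{1}, P = (K_p/g)^(1/1) = (105/17.99)^(1/1) = 5.84 atm.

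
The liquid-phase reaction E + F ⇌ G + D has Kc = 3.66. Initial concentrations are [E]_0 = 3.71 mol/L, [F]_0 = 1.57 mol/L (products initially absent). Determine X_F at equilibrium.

X = 0.864

Let X = conversion of F; extent ξ = 1.57·X mol/L.
Concentrations: [E] = 3.71 − 1.57X; [F] = 1.57 − 1.57X; [G] = 1.57X; [D] = 1.57X.
Kc = [G] [D] / ([E] [F]).
Setting equal to 3.66 and solving for X on (0,1) gives X = 0.864.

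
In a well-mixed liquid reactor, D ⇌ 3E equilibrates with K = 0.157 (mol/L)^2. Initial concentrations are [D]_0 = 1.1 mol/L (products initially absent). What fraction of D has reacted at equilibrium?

Let X = conversion of D; extent ξ = 1.1·X mol/L.
Concentrations: [D] = 1.1 − 1.1X; [E] = 3.3X.
K = [E]^3 / ([D]).
Setting equal to 0.157 and solving for X on (0,1) gives X = 0.159.

X = 0.159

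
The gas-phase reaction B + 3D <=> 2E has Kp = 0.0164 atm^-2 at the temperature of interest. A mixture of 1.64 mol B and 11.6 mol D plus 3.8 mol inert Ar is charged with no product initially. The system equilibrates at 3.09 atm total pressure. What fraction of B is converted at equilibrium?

X = 0.269

Basis: 1.64 mol B initially; let X = conversion of B. Extent ξ = 1.64X.
Mole table: n_B = 1.64 − 1.64X; n_D = 11.6 − 4.92X; n_E = 3.28X; n_I = 3.8 (inert).
Summing: n_T = 17 − 3.28X.
Mole fractions y_i = n_i/n_T; Kp = p_E^2 / (p_B p_D^3) with p_i = y_i·P.
Setting this equal to 0.0164 atm^-2 and taking the physical root (0 < X < 1) gives X = 0.269.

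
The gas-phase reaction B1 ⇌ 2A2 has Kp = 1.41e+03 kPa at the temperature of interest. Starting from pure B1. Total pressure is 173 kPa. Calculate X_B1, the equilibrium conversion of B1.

Basis: 1 mol B1 initially; let X = conversion of B1. Extent ξ = X.
Moles: n_B1 = 1 − X; n_A2 = 2X.
Summing: n_T = 1 + X.
y_i = n_i/n_T, p_i = y_i·P. Kp = p_A2^2 / (p_B1).
Substituting and setting equal to 1.41e+03 kPa gives a polynomial in X; the root in (0,1) is X = 0.819.

X = 0.819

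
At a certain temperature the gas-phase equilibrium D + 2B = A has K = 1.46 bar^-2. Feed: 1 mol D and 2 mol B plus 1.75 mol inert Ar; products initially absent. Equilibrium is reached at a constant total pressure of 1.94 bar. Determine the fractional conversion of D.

X = 0.358

Let X = conversion of D (basis 1 mol D); extent of reaction ξ = X.
At extent ξ: n_D = 1 − X; n_B = 2 − 2X; n_A = X; n_I = 1.75 (inert).
Summing: n_T = 4.75 − 2X.
Mole fractions y_i = n_i/n_T; K = p_A / (p_D p_B^2) with p_i = y_i·P.
Setting this equal to 1.46 bar^-2 and taking the physical root (0 < X < 1) gives X = 0.358.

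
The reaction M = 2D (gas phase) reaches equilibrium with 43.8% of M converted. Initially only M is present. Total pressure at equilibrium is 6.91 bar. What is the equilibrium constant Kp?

Let X = conversion of M (basis 1 mol M); extent of reaction ξ = X.
Mole table: n_M = 1 − X; n_D = 2X.
Summing: n_T = 1 + X.
At X = 0.438: n_M = 0.562, n_D = 0.876, n_T = 1.44.
p_i = (n_i/n_T)·P. Kp = p_D^2 / (p_M) = 6.56 bar.

Kp = 6.56 bar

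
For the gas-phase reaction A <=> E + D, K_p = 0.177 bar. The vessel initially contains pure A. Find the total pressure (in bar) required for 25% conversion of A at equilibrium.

P = 2.65 bar

Let X = conversion of A (basis 1 mol A); extent of reaction ξ = X.
Species balance: n_A = 1 − X; n_E = X; n_D = X.
Total moles n_T = 1 + X.
K_p = p_E p_D / (p_A) with p_i = (n_i/n_T)·P.
At X = 0.25: the mole-fraction product g(X) = Π y_i^ν_i = 0.06667. Since K_p = g(X)·P^{1}, P = (K_p/g)^(1/1) = (0.177/0.06667)^(1/1) = 2.65 bar.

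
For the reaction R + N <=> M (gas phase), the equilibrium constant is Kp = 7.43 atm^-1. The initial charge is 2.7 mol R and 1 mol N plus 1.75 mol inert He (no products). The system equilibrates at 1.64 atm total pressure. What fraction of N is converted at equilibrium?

X = 0.831

Basis: 1 mol N initially; let X = conversion of N. Extent ξ = X.
Moles: n_R = 2.7 − X; n_N = 1 − X; n_M = X; n_I = 1.75 (inert).
Summing: n_T = 5.45 − X.
Mole fractions y_i = n_i/n_T; Kp = p_M / (p_R p_N) with p_i = y_i·P.
This yields a degree-2 equation in X; solving on (0,1), X = 0.831.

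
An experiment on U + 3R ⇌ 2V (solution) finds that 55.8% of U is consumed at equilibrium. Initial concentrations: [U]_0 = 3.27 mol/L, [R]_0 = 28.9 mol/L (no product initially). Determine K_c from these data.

K_c = 0.000717 (mol/L)^-2

Let X = conversion of U.
Concentrations: [U] = 3.27 − 3.27X; [R] = 28.9 − 9.81X; [V] = 6.54X.
At X = 0.558: [U] = 1.45, [R] = 23.4, [V] = 3.65.
K_c = [V]^2 / ([U] [R]^3) = 0.000717 (mol/L)^-2.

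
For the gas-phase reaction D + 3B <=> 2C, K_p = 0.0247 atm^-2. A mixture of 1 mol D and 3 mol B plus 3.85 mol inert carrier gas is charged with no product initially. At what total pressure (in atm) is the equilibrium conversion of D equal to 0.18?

Let X = conversion of D (basis 1 mol D); extent of reaction ξ = X.
Moles: n_D = 1 − X; n_B = 3 − 3X; n_C = 2X; n_I = 3.85 (inert).
n_T = Σnᵢ = 7.85 − 2X.
K_p = p_C^2 / (p_D p_B^3) with p_i = (n_i/n_T)·P.
At X = 0.18: the mole-fraction product g(X) = Π y_i^ν_i = 0.5956. Since K_p = g(X)·P^{-2}, P = (g/K_p)^(1/2) = (0.5956/0.0247)^(1/2) = 4.91 atm.

P = 4.91 atm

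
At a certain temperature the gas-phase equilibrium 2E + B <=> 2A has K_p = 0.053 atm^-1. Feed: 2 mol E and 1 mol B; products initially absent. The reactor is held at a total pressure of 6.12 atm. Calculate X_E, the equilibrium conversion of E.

X = 0.231

Let X = conversion of E (basis 2 mol E); extent of reaction ξ = X.
Moles: n_E = 2 − 2X; n_B = 1 − X; n_A = 2X.
Total moles n_T = 3 − X.
y_i = n_i/n_T, p_i = y_i·P. K_p = p_A^2 / (p_E^2 p_B).
Setting this equal to 0.053 atm^-1 and taking the physical root (0 < X < 1) gives X = 0.231.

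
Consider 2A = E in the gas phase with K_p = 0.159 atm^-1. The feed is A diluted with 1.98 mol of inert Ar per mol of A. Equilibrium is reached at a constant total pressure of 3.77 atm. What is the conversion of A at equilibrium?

X = 0.241

Basis: 1 mol A initially; let X = conversion of A. Extent ξ = 0.5X.
At extent ξ: n_A = 1 − X; n_E = 0.5X; n_I = 1.98 (inert).
Summing: n_T = 2.98 − 0.5X.
Mole fractions y_i = n_i/n_T; K_p = p_E / (p_A^2) with p_i = y_i·P.
Substituting and setting equal to 0.159 atm^-1 gives a polynomial in X; the root in (0,1) is X = 0.241.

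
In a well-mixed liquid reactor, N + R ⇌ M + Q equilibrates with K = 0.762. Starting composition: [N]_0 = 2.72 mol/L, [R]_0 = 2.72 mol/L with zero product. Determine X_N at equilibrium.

Let X = conversion of N; extent ξ = 2.72·X mol/L.
Concentrations: [N] = 2.72 − 2.72X; [R] = 2.72 − 2.72X; [M] = 2.72X; [Q] = 2.72X.
K = [M] [Q] / ([N] [R]).
This equals 0.762 at X = 0.466 (the root in 0 < X < 1).

X = 0.466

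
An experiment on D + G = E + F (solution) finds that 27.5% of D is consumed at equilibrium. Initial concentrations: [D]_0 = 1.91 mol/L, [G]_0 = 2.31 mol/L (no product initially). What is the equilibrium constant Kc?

Let X = conversion of D.
Concentrations: [D] = 1.91 − 1.91X; [G] = 2.31 − 1.91X; [E] = 1.91X; [F] = 1.91X.
At X = 0.275: [D] = 1.38, [G] = 1.78, [E] = 0.525, [F] = 0.525.
Kc = [E] [F] / ([D] [G]) = 0.112.

Kc = 0.112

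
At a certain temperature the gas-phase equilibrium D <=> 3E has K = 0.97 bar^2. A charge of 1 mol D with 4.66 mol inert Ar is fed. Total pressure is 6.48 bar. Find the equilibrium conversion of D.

Basis: 1 mol D initially; let X = conversion of D. Extent ξ = X.
Mole table: n_D = 1 − X; n_E = 3X; n_I = 4.66 (inert).
n_T = Σnᵢ = 5.66 + 2X.
Mole fractions y_i = n_i/n_T; K = p_E^3 / (p_D) with p_i = y_i·P.
Substituting and setting equal to 0.97 bar^2 gives a polynomial in X; the root in (0,1) is X = 0.287.

X = 0.287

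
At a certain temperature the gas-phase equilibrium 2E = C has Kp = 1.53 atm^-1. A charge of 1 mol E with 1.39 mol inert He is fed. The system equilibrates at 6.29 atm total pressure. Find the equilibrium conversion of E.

X = 0.724

Let X = conversion of E (basis 1 mol E); extent of reaction ξ = 0.5X.
At extent ξ: n_E = 1 − X; n_C = 0.5X; n_I = 1.39 (inert).
n_T = Σnᵢ = 2.39 − 0.5X.
With p_i = (n_i/n_T)P, Kp = p_C / (p_E^2).
This yields a degree-2 equation in X; solving on (0,1), X = 0.724.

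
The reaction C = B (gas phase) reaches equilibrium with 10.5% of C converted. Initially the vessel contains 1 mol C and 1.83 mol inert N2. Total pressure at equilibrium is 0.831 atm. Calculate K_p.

Take 1 mol C as basis and let X be its fractional conversion, so ξ = X.
Species balance: n_C = 1 − X; n_B = X; n_I = 1.83 (inert).
Total moles n_T = 2.83 (Δν = 0, constant).
At X = 0.105: n_C = 0.895, n_B = 0.105, n_T = 2.83.
p_i = (n_i/n_T)·P. K_p = p_B / (p_C) = 0.117.

K_p = 0.117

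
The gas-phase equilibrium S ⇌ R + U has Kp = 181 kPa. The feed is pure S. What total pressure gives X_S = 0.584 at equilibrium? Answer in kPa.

P = 350 kPa

Basis: 1 mol S initially; let X = conversion of S. Extent ξ = X.
Moles: n_S = 1 − X; n_R = X; n_U = X.
Total moles n_T = 1 + X.
Kp = p_R p_U / (p_S) with p_i = (n_i/n_T)·P.
At X = 0.584: the mole-fraction product g(X) = Π y_i^ν_i = 0.5176. Since Kp = g(X)·P^{1}, P = (Kp/g)^(1/1) = (181/0.5176)^(1/1) = 350 kPa.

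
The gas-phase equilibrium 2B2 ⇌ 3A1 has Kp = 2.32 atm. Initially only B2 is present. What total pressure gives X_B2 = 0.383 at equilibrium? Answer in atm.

P = 5.55 atm

Take 1 mol B2 as basis and let X be its fractional conversion, so ξ = 0.5X.
Species balance: n_B2 = 1 − X; n_A1 = 1.5X.
n_T = Σnᵢ = 1 + 0.5X.
Kp = p_A1^3 / (p_B2^2) with p_i = (n_i/n_T)·P.
At X = 0.383: the mole-fraction product g(X) = Π y_i^ν_i = 0.418. Since Kp = g(X)·P^{1}, P = (Kp/g)^(1/1) = (2.32/0.418)^(1/1) = 5.55 atm.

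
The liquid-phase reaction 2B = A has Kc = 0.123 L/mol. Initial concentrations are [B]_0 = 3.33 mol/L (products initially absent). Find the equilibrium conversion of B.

Let X = conversion of B; extent ξ = 3.33X/2 mol/L.
Concentrations: [B] = 3.33 − 3.33X; [A] = 1.67X.
Kc = [A] / ([B]^2).
Equating to 0.123 L/mol: the physical root is X = 0.348.

X = 0.348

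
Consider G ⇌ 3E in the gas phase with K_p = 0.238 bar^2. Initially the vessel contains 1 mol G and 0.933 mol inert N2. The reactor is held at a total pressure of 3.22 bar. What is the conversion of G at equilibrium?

X = 0.153

Let X = conversion of G (basis 1 mol G); extent of reaction ξ = X.
At extent ξ: n_G = 1 − X; n_E = 3X; n_I = 0.933 (inert).
Total moles n_T = 1.93 + 2X.
Mole fractions y_i = n_i/n_T; K_p = p_E^3 / (p_G) with p_i = y_i·P.
This yields a degree-3 equation in X; solving on (0,1), X = 0.153.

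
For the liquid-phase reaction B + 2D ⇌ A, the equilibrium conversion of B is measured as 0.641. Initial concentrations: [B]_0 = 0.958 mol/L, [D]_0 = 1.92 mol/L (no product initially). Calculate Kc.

Let X = conversion of B.
Concentrations: [B] = 0.958 − 0.958X; [D] = 1.92 − 1.92X; [A] = 0.958X.
At X = 0.641: [B] = 0.344, [D] = 0.692, [A] = 0.614.
Kc = [A] / ([B] [D]^2) = 3.73 (mol/L)^-2.

Kc = 3.73 (mol/L)^-2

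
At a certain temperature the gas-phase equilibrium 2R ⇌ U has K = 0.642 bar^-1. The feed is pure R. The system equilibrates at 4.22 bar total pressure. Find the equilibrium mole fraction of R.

y_R = 0.450

Let X = conversion of R (basis 1 mol R); extent of reaction ξ = 0.5X.
At extent ξ: n_R = 1 − X; n_U = 0.5X.
Total moles n_T = 1 − 0.5X.
With p_i = (n_i/n_T)P, K = p_U / (p_R^2).
Substituting and setting equal to 0.642 bar^-1 gives a polynomial in X; the root in (0,1) is X = 0.709.
Then n_R = 0.291, n_T = 0.645, so y_R = 0.450.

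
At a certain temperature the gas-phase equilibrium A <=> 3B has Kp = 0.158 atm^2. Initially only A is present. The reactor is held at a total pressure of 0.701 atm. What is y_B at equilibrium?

y_B = 0.532

Basis: 1 mol A initially; let X = conversion of A. Extent ξ = X.
At extent ξ: n_A = 1 − X; n_B = 3X.
Summing: n_T = 1 + 2X.
y_i = n_i/n_T, p_i = y_i·P. Kp = p_B^3 / (p_A).
This yields a degree-3 equation in X; solving on (0,1), X = 0.275.
Then n_B = 0.824, n_T = 1.55, so y_B = 0.532.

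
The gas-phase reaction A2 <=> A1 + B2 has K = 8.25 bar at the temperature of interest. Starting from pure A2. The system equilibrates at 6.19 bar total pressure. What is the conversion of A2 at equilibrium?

Basis: 1 mol A2 initially; let X = conversion of A2. Extent ξ = X.
Mole table: n_A2 = 1 − X; n_A1 = X; n_B2 = X.
Total moles n_T = 1 + X.
With p_i = (n_i/n_T)P, K = p_A1 p_B2 / (p_A2).
Equating to 8.25 bar and solving on 0 < X < 1: X = 0.756.

X = 0.756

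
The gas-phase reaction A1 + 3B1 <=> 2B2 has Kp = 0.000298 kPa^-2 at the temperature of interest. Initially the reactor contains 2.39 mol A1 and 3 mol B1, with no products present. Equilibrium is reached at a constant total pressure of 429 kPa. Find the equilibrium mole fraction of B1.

y_B1 = 0.188

Basis: 3 mol B1 initially; let X = conversion of B1. Extent ξ = X.
Mole table: n_A1 = 2.39 − X; n_B1 = 3 − 3X; n_B2 = 2X.
Total moles n_T = 5.39 − 2X.
y_i = n_i/n_T, p_i = y_i·P. Kp = p_B2^2 / (p_A1 p_B1^3).
This yields a degree-4 equation in X; solving on (0,1), X = 0.758.
Then n_B1 = 0.727, n_T = 3.87, so y_B1 = 0.188.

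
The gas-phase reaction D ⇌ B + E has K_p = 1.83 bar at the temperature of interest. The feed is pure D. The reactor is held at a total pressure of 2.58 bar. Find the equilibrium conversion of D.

Let X = conversion of D (basis 1 mol D); extent of reaction ξ = X.
Mole table: n_D = 1 − X; n_B = X; n_E = X.
n_T = Σnᵢ = 1 + X.
y_i = n_i/n_T, p_i = y_i·P. K_p = p_B p_E / (p_D).
Equating to 1.83 bar and solving on 0 < X < 1: X = 0.644.

X = 0.644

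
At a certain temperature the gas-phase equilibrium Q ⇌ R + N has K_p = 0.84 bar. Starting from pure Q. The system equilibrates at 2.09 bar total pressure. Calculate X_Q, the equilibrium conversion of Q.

X = 0.535

Let X = conversion of Q (basis 1 mol Q); extent of reaction ξ = X.
Moles: n_Q = 1 − X; n_R = X; n_N = X.
Total moles n_T = 1 + X.
y_i = n_i/n_T, p_i = y_i·P. K_p = p_R p_N / (p_Q).
This yields a degree-2 equation in X; solving on (0,1), X = 0.535.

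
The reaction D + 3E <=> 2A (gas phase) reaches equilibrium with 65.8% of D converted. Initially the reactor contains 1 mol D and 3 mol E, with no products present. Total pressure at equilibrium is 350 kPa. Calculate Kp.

Kp = 0.000276 kPa^-2

Let X = conversion of D (basis 1 mol D); extent of reaction ξ = X.
Moles: n_D = 1 − X; n_E = 3 − 3X; n_A = 2X.
Total moles n_T = 4 − 2X.
At X = 0.658: n_D = 0.342, n_E = 1.03, n_A = 1.32, n_T = 2.68.
p_i = (n_i/n_T)·P. Kp = p_A^2 / (p_D p_E^3) = 0.000276 kPa^-2.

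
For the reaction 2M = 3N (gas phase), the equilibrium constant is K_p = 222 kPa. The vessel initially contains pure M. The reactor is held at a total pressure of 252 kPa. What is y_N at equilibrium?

Let X = conversion of M (basis 1 mol M); extent of reaction ξ = 0.5X.
At extent ξ: n_M = 1 − X; n_N = 1.5X.
n_T = Σnᵢ = 1 + 0.5X.
With p_i = (n_i/n_T)P, K_p = p_N^3 / (p_M^2).
Substituting and setting equal to 222 kPa gives a polynomial in X; the root in (0,1) is X = 0.456.
Then n_N = 0.684, n_T = 1.23, so y_N = 0.557.

y_N = 0.557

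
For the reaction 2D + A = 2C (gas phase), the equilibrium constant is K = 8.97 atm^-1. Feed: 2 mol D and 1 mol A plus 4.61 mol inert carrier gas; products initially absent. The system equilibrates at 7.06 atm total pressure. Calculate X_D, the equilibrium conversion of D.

X = 0.643

Take 2 mol D as basis and let X be its fractional conversion, so ξ = X.
Species balance: n_D = 2 − 2X; n_A = 1 − X; n_C = 2X; n_I = 4.61 (inert).
Summing: n_T = 7.61 − X.
y_i = n_i/n_T, p_i = y_i·P. K = p_C^2 / (p_D^2 p_A).
This yields a degree-3 equation in X; solving on (0,1), X = 0.643.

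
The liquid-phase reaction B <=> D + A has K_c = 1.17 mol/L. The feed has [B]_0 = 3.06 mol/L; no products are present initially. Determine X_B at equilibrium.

Let X = conversion of B; extent ξ = 3.06·X mol/L.
Concentrations: [B] = 3.06 − 3.06X; [D] = 3.06X; [A] = 3.06X.
K_c = [D] [A] / ([B]).
Solving K_c = 1.17 for X ∈ (0,1): X = 0.456.

X = 0.456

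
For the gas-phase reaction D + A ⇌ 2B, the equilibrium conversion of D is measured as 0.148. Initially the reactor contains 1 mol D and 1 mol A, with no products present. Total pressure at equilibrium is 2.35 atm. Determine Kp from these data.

Basis: 1 mol D initially; let X = conversion of D. Extent ξ = X.
Moles: n_D = 1 − X; n_A = 1 − X; n_B = 2X.
n_T stays at 2 (no change in mole number).
At X = 0.148: n_D = 0.852, n_A = 0.852, n_B = 0.296, n_T = 2.
p_i = (n_i/n_T)·P. Kp = p_B^2 / (p_D p_A) = 0.121.

Kp = 0.121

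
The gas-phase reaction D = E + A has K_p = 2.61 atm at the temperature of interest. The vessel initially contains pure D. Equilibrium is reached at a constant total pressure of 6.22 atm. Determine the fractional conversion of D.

X = 0.544

Let X = conversion of D (basis 1 mol D); extent of reaction ξ = X.
Moles: n_D = 1 − X; n_E = X; n_A = X.
n_T = Σnᵢ = 1 + X.
y_i = n_i/n_T, p_i = y_i·P. K_p = p_E p_A / (p_D).
Setting this equal to 2.61 atm and taking the physical root (0 < X < 1) gives X = 0.544.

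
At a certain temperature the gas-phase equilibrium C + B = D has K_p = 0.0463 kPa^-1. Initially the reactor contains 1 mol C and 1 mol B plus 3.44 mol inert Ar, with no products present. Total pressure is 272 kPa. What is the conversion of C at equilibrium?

X = 0.541

Let X = conversion of C (basis 1 mol C); extent of reaction ξ = X.
Mole table: n_C = 1 − X; n_B = 1 − X; n_D = X; n_I = 3.44 (inert).
Total moles n_T = 5.44 − X.
y_i = n_i/n_T, p_i = y_i·P. K_p = p_D / (p_C p_B).
Setting this equal to 0.0463 kPa^-1 and taking the physical root (0 < X < 1) gives X = 0.541.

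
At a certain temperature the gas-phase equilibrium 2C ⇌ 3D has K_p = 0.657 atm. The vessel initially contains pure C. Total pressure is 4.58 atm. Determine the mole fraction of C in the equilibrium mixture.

y_C = 0.620

Take 1 mol C as basis and let X be its fractional conversion, so ξ = 0.5X.
Mole table: n_C = 1 − X; n_D = 1.5X.
Summing: n_T = 1 + 0.5X.
y_i = n_i/n_T, p_i = y_i·P. K_p = p_D^3 / (p_C^2).
Substituting and setting equal to 0.657 atm gives a polynomial in X; the root in (0,1) is X = 0.290.
Then n_C = 0.71, n_T = 1.15, so y_C = 0.620.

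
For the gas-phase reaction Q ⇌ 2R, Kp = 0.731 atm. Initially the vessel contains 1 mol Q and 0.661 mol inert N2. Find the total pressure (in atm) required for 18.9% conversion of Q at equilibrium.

Take 1 mol Q as basis and let X be its fractional conversion, so ξ = X.
Mole table: n_Q = 1 − X; n_R = 2X; n_I = 0.661 (inert).
Total moles n_T = 1.66 + X.
Kp = p_R^2 / (p_Q) with p_i = (n_i/n_T)·P.
At X = 0.189: the mole-fraction product g(X) = Π y_i^ν_i = 0.09523. Since Kp = g(X)·P^{1}, P = (Kp/g)^(1/1) = (0.731/0.09523)^(1/1) = 7.68 atm.

P = 7.68 atm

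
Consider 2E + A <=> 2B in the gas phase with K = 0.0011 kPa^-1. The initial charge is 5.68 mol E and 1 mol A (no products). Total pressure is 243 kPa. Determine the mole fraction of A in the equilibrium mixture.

y_A = 0.097

Take 1 mol A as basis and let X be its fractional conversion, so ξ = X.
Species balance: n_E = 5.68 − 2X; n_A = 1 − X; n_B = 2X.
n_T = Σnᵢ = 6.68 − X.
With p_i = (n_i/n_T)P, K = p_B^2 / (p_E^2 p_A).
Equating to 0.0011 kPa^-1 and solving on 0 < X < 1: X = 0.393.
Then n_A = 0.607, n_T = 6.29, so y_A = 0.097.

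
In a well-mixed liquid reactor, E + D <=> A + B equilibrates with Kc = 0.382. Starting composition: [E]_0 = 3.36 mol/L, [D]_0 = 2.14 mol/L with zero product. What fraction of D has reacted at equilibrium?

Let X = conversion of D; extent ξ = 2.14·X mol/L.
Concentrations: [E] = 3.36 − 2.14X; [D] = 2.14 − 2.14X; [A] = 2.14X; [B] = 2.14X.
Kc = [A] [B] / ([E] [D]).
Solving Kc = 0.382 for X ∈ (0,1): X = 0.471.

X = 0.471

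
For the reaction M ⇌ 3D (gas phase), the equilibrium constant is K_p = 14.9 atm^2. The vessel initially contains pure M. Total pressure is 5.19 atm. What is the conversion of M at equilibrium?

X = 0.336

Basis: 1 mol M initially; let X = conversion of M. Extent ξ = X.
Species balance: n_M = 1 − X; n_D = 3X.
Total moles n_T = 1 + 2X.
Mole fractions y_i = n_i/n_T; K_p = p_D^3 / (p_M) with p_i = y_i·P.
Equating to 14.9 atm^2 and solving on 0 < X < 1: X = 0.336.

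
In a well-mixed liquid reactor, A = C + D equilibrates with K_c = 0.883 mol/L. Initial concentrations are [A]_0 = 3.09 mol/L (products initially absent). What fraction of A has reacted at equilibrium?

Let X = conversion of A; extent ξ = 3.09·X mol/L.
Concentrations: [A] = 3.09 − 3.09X; [C] = 3.09X; [D] = 3.09X.
K_c = [C] [D] / ([A]).
This equals 0.883 at X = 0.410 (the root in 0 < X < 1).

X = 0.410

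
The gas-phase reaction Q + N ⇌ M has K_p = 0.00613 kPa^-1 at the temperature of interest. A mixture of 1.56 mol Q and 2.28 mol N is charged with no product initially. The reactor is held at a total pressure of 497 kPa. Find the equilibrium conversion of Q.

Let X = conversion of Q (basis 1.56 mol Q); extent of reaction ξ = 1.56X.
Species balance: n_Q = 1.56 − 1.56X; n_N = 2.28 − 1.56X; n_M = 1.56X.
Summing: n_T = 3.84 − 1.56X.
With p_i = (n_i/n_T)P, K_p = p_M / (p_Q p_N).
Setting this equal to 0.00613 kPa^-1 and taking the physical root (0 < X < 1) gives X = 0.587.

X = 0.587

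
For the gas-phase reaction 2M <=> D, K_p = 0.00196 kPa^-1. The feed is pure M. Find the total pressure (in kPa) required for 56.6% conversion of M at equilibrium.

P = 550 kPa

Basis: 1 mol M initially; let X = conversion of M. Extent ξ = 0.5X.
Moles: n_M = 1 − X; n_D = 0.5X.
n_T = Σnᵢ = 1 − 0.5X.
K_p = p_D / (p_M^2) with p_i = (n_i/n_T)·P.
At X = 0.566: the mole-fraction product g(X) = Π y_i^ν_i = 1.077. Since K_p = g(X)·P^{-1}, P = (g/K_p)^(1/1) = (1.077/0.00196)^(1/1) = 550 kPa.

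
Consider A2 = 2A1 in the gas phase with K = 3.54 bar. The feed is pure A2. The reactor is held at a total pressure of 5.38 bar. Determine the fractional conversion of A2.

X = 0.376

Let X = conversion of A2 (basis 1 mol A2); extent of reaction ξ = X.
At extent ξ: n_A2 = 1 − X; n_A1 = 2X.
n_T = Σnᵢ = 1 + X.
Mole fractions y_i = n_i/n_T; K = p_A1^2 / (p_A2) with p_i = y_i·P.
Substituting and setting equal to 3.54 bar gives a polynomial in X; the root in (0,1) is X = 0.376.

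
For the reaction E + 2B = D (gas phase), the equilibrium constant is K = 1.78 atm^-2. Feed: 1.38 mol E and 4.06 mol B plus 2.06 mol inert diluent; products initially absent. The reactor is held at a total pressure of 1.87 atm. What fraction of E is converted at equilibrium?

Take 1.38 mol E as basis and let X be its fractional conversion, so ξ = 1.38X.
Mole table: n_E = 1.38 − 1.38X; n_B = 4.06 − 2.76X; n_D = 1.38X; n_I = 2.06 (inert).
Summing: n_T = 7.5 − 2.76X.
With p_i = (n_i/n_T)P, K = p_D / (p_E p_B^2).
This yields a degree-3 equation in X; solving on (0,1), X = 0.534.

X = 0.534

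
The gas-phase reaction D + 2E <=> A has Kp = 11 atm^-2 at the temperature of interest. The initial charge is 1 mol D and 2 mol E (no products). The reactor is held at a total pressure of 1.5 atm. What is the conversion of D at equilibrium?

Basis: 1 mol D initially; let X = conversion of D. Extent ξ = X.
Moles: n_D = 1 − X; n_E = 2 − 2X; n_A = X.
n_T = Σnᵢ = 3 − 2X.
With p_i = (n_i/n_T)P, Kp = p_A / (p_D p_E^2).
Substituting and setting equal to 11 atm^-2 gives a polynomial in X; the root in (0,1) is X = 0.742.

X = 0.742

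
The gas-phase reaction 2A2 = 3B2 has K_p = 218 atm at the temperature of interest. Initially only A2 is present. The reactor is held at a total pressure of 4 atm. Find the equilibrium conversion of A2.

X = 0.839

Let X = conversion of A2 (basis 1 mol A2); extent of reaction ξ = 0.5X.
Mole table: n_A2 = 1 − X; n_B2 = 1.5X.
Total moles n_T = 1 + 0.5X.
Mole fractions y_i = n_i/n_T; K_p = p_B2^3 / (p_A2^2) with p_i = y_i·P.
This yields a degree-3 equation in X; solving on (0,1), X = 0.839.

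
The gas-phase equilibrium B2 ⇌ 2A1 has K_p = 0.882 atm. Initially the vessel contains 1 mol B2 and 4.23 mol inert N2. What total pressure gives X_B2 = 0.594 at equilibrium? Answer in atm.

Basis: 1 mol B2 initially; let X = conversion of B2. Extent ξ = X.
Mole table: n_B2 = 1 − X; n_A1 = 2X; n_I = 4.23 (inert).
Summing: n_T = 5.23 + X.
K_p = p_A1^2 / (p_B2) with p_i = (n_i/n_T)·P.
At X = 0.594: the mole-fraction product g(X) = Π y_i^ν_i = 0.5969. Since K_p = g(X)·P^{1}, P = (K_p/g)^(1/1) = (0.882/0.5969)^(1/1) = 1.48 atm.

P = 1.48 atm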